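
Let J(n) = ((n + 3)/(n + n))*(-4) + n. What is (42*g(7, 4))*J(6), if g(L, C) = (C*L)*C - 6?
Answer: 13356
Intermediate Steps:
g(L, C) = -6 + L*C² (g(L, C) = L*C² - 6 = -6 + L*C²)
J(n) = n - 2*(3 + n)/n (J(n) = ((3 + n)/((2*n)))*(-4) + n = ((3 + n)*(1/(2*n)))*(-4) + n = ((3 + n)/(2*n))*(-4) + n = -2*(3 + n)/n + n = n - 2*(3 + n)/n)
(42*g(7, 4))*J(6) = (42*(-6 + 7*4²))*(-2 + 6 - 6/6) = (42*(-6 + 7*16))*(-2 + 6 - 6*⅙) = (42*(-6 + 112))*(-2 + 6 - 1) = (42*106)*3 = 4452*3 = 13356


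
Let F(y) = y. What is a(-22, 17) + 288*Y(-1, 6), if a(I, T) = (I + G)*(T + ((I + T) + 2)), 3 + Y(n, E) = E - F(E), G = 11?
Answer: -1018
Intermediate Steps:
Y(n, E) = -3 (Y(n, E) = -3 + (E - E) = -3 + 0 = -3)
a(I, T) = (11 + I)*(2 + I + 2*T) (a(I, T) = (I + 11)*(T + ((I + T) + 2)) = (11 + I)*(T + (2 + I + T)) = (11 + I)*(2 + I + 2*T))
a(-22, 17) + 288*Y(-1, 6) = (22 + (-22)² + 13*(-22) + 22*17 + 2*(-22)*17) + 288*(-3) = (22 + 484 - 286 + 374 - 748) - 864 = -154 - 864 = -1018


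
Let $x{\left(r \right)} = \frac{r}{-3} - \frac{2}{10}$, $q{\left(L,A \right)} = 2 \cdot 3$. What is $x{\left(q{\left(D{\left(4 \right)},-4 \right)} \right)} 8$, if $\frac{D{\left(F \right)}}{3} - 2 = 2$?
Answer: $- \frac{88}{5} \approx -17.6$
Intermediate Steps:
$D{\left(F \right)} = 12$ ($D{\left(F \right)} = 6 + 3 \cdot 2 = 6 + 6 = 12$)
$q{\left(L,A \right)} = 6$
$x{\left(r \right)} = - \frac{1}{5} - \frac{r}{3}$ ($x{\left(r \right)} = r \left(- \frac{1}{3}\right) - \frac{1}{5} = - \frac{r}{3} - \frac{1}{5} = - \frac{1}{5} - \frac{r}{3}$)
$x{\left(q{\left(D{\left(4 \right)},-4 \right)} \right)} 8 = \left(- \frac{1}{5} - 2\right) 8 = \left(- \frac{11}{5}\right) 8 = - \frac{88}{5}$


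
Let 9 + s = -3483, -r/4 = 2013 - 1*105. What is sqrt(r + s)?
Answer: 6*I*sqrt(309) ≈ 105.47*I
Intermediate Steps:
r = -7632 (r = -4*(2013 - 1*105) = -4*(2013 - 105) = -4*1908 = -7632)
s = -3492 (s = -9 - 3483 = -3492)
sqrt(r + s) = sqrt(-7632 - 3492) = sqrt(-11124) = 6*I*sqrt(309)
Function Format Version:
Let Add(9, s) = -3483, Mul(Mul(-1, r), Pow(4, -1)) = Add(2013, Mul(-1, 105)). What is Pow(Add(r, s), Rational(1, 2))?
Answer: Mul(6, I, Pow(309, Rational(1, 2))) ≈ Mul(105.47, I)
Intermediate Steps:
r = -7632 (r = Mul(-4, Add(2013, Mul(-1, 105))) = Mul(-4, Add(2013, -105)) = Mul(-4, 1908) = -7632)
s = -3492 (s = Add(-9, -3483) = -3492)
Pow(Add(r, s), Rational(1, 2)) = Pow(Add(-7632, -3492), Rational(1, 2)) = Pow(-11124, Rational(1, 2)) = Mul(6, I, Pow(309, Rational(1, 2)))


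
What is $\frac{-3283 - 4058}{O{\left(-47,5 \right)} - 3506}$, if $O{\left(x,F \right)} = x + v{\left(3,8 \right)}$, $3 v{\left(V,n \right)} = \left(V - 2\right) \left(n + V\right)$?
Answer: $\frac{22023}{10648} \approx 2.0683$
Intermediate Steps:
$v{\left(V,n \right)} = \frac{\left(-2 + V\right) \left(V + n\right)}{3}$ ($v{\left(V,n \right)} = \frac{\left(V - 2\right) \left(n + V\right)}{3} = \frac{\left(-2 + V\right) \left(V + n\right)}{3}$)
$O{\left(x,F \right)} = \frac{11}{3} + x$ ($O{\left(x,F \right)} = x + \left(\left(- \frac{2}{3}\right) 3 - \frac{16}{3} + \frac{3^{2}}{3} + \frac{1}{3} \cdot 3 \cdot 8\right) = x + \left(-2 - \frac{16}{3} + \frac{1}{3} \cdot 9 + 8\right) = x + \left(-2 - \frac{16}{3} + 3 + 8\right) = x + \frac{11}{3} = \frac{11}{3} + x$)
$\frac{-3283 - 4058}{O{\left(-47,5 \right)} - 3506} = \frac{-3283 - 4058}{\left(\frac{11}{3} - 47\right) - 3506} = - \frac{7341}{- \frac{130}{3} - 3506} = - \frac{7341}{- \frac{10648}{3}} = \left(-7341\right) \left(- \frac{3}{10648}\right) = \frac{22023}{10648}$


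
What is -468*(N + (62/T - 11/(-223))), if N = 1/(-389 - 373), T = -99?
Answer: 84306482/311531 ≈ 270.62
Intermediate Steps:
N = -1/762 (N = 1/(-762) = -1/762 ≈ -0.0013123)
-468*(N + (62/T - 11/(-223))) = -468*(-1/762 + (62/(-99) - 11/(-223))) = -468*(-1/762 + (62*(-1/99) - 11*(-1/223))) = -468*(-1/762 + (-62/99 + 11/223)) = -468*(-1/762 - 12737/22077) = -468*(-3242557/5607558) = 84306482/311531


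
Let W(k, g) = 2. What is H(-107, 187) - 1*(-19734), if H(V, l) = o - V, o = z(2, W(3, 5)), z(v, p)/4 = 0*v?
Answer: 19841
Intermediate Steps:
z(v, p) = 0 (z(v, p) = 4*(0*v) = 4*0 = 0)
o = 0
H(V, l) = -V (H(V, l) = 0 - V = -V)
H(-107, 187) - 1*(-19734) = -1*(-107) - 1*(-19734) = 107 + 19734 = 19841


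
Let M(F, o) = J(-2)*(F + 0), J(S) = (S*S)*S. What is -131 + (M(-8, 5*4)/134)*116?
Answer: -5065/67 ≈ -75.597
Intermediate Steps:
J(S) = S**3 (J(S) = S**2*S = S**3)
M(F, o) = -8*F (M(F, o) = (-2)**3*(F + 0) = -8*F)
-131 + (M(-8, 5*4)/134)*116 = -131 + (-8*(-8)/134)*116 = -131 + (64*(1/134))*116 = -131 + (32/67)*116 = -131 + 3712/67 = -5065/67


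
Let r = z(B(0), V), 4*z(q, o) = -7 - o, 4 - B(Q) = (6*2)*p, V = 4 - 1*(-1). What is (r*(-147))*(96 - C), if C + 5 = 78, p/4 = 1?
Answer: 10143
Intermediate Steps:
p = 4 (p = 4*1 = 4)
V = 5 (V = 4 + 1 = 5)
B(Q) = -44 (B(Q) = 4 - 6*2*4 = 4 - 12*4 = 4 - 1*48 = 4 - 48 = -44)
z(q, o) = -7/4 - o/4 (z(q, o) = (-7 - o)/4 = -7/4 - o/4)
C = 73 (C = -5 + 78 = 73)
r = -3 (r = -7/4 - ¼*5 = -7/4 - 5/4 = -3)
(r*(-147))*(96 - C) = (-3*(-147))*(96 - 1*73) = 441*(96 - 73) = 441*23 = 10143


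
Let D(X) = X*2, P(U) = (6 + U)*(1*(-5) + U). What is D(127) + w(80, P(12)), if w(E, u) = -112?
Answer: 142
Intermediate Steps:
P(U) = (-5 + U)*(6 + U) (P(U) = (6 + U)*(-5 + U) = (-5 + U)*(6 + U))
D(X) = 2*X
D(127) + w(80, P(12)) = 2*127 - 112 = 254 - 112 = 142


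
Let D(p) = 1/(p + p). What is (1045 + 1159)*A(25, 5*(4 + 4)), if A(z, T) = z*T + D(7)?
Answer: 15429102/7 ≈ 2.2042e+6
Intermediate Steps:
D(p) = 1/(2*p)
A(z, T) = 1/14 + T*z (A(z, T) = z*T + (1/2)/7 = T*z + (1/2)*(1/7) = T*z + 1/14 = 1/14 + T*z)
(1045 + 1159)*A(25, 5*(4 + 4)) = (1045 + 1159)*(1/14 + (5*(4 + 4))*25) = 2204*(1/14 + (5*8)*25) = 2204*(1/14 + 40*25) = 2204*(1/14 + 1000) = 2204*(14001/14) = 15429102/7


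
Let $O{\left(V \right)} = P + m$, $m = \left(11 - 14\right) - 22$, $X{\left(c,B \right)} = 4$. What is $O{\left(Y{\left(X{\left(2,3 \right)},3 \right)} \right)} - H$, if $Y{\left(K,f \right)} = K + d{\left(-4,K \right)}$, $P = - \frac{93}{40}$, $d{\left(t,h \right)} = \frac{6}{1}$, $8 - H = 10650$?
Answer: $\frac{424587}{40} \approx 10615.0$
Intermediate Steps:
$H = -10642$ ($H = 8 - 10650 = -10642$)
$d{\left(t,h \right)} = 6$ ($d{\left(t,h \right)} = 6 \cdot 1 = 6$)
$m = -25$ ($m = \left(11 - 14\right) - 22 = -3 - 22 = -25$)
$P = - \frac{93}{40}$ ($P = \left(-93\right) \frac{1}{40} = - \frac{93}{40} \approx -2.325$)
$Y{\left(K,f \right)} = 6 + K$ ($Y{\left(K,f \right)} = K + 6 = 6 + K$)
$O{\left(V \right)} = - \frac{1093}{40}$ ($O{\left(V \right)} = - \frac{93}{40} - 25 = - \frac{1093}{40}$)
$O{\left(Y{\left(X{\left(2,3 \right)},3 \right)} \right)} - H = - \frac{1093}{40} - -10642 = - \frac{1093}{40} + 10642 = \frac{424587}{40}$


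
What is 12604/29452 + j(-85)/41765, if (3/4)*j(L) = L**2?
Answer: 121519049/184509417 ≈ 0.65861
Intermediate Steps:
j(L) = 4*L**2/3
12604/29452 + j(-85)/41765 = 12604/29452 + ((4/3)*(-85)**2)/41765 = 12604*(1/29452) + ((4/3)*7225)*(1/41765) = 3151/7363 + (28900/3)*(1/41765) = 3151/7363 + 5780/25059 = 121519049/184509417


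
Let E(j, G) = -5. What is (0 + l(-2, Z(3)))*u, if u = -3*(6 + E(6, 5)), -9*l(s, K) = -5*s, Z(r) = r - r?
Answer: 10/3 ≈ 3.3333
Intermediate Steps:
Z(r) = 0
l(s, K) = 5*s/9 (l(s, K) = -(-5)*s/9 = 5*s/9)
u = -3 (u = -3*(6 - 5) = -3*1 = -3)
(0 + l(-2, Z(3)))*u = (0 + (5/9)*(-2))*(-3) = (0 - 10/9)*(-3) = -10/9*(-3) = 10/3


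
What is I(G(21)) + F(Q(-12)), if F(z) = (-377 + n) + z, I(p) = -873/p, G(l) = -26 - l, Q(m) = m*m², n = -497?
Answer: -121421/47 ≈ -2583.4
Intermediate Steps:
Q(m) = m³
F(z) = -874 + z (F(z) = (-377 - 497) + z = -874 + z)
I(G(21)) + F(Q(-12)) = -873/(-26 - 1*21) + (-874 + (-12)³) = -873/(-26 - 21) + (-874 - 1728) = -873/(-47) - 2602 = -873*(-1/47) - 2602 = 873/47 - 2602 = -121421/47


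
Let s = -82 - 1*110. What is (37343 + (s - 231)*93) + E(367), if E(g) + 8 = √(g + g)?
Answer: -2004 + √734 ≈ -1976.9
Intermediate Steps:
s = -192 (s = -82 - 110 = -192)
E(g) = -8 + √2*√g (E(g) = -8 + √(g + g) = -8 + √(2*g) = -8 + √2*√g)
(37343 + (s - 231)*93) + E(367) = (37343 + (-192 - 231)*93) + (-8 + √2*√367) = (37343 - 423*93) + (-8 + √734) = (37343 - 39339) + (-8 + √734) = -1996 + (-8 + √734) = -2004 + √734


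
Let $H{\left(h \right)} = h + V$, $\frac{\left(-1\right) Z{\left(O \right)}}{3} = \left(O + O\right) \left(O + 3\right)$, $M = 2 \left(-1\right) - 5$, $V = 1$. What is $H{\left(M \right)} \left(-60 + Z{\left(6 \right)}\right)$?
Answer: $2304$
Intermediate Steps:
$M = -7$ ($M = -2 - 5 = -7$)
$Z{\left(O \right)} = - 6 O \left(3 + O\right)$ ($Z{\left(O \right)} = - 3 \left(O + O\right) \left(O + 3\right) = - 3 \cdot 2 O \left(3 + O\right) = - 6 O \left(3 + O\right)$)
$H{\left(h \right)} = 1 + h$ ($H{\left(h \right)} = h + 1 = 1 + h$)
$H{\left(M \right)} \left(-60 + Z{\left(6 \right)}\right) = \left(1 - 7\right) \left(-60 - 36 \left(3 + 6\right)\right) = - 6 \left(-60 - 36 \cdot 9\right) = - 6 \left(-60 - 324\right) = \left(-6\right) \left(-384\right) = 2304$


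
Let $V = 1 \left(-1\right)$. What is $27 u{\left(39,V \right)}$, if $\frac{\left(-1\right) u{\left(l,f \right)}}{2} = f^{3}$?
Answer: $54$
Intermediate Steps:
$V = -1$
$u{\left(l,f \right)} = - 2 f^{3}$
$27 u{\left(39,V \right)} = 27 \left(- 2 \left(-1\right)^{3}\right) = 27 \left(\left(-2\right) \left(-1\right)\right) = 27 \cdot 2 = 54$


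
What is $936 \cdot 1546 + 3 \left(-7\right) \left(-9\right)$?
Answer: $1447245$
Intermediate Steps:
$936 \cdot 1546 + 3 \left(-7\right) \left(-9\right) = 1447056 - -189 = 1447056 + 189 = 1447245$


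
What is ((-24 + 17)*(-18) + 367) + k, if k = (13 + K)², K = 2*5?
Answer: 1022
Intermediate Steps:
K = 10
k = 529 (k = (13 + 10)² = 23² = 529)
((-24 + 17)*(-18) + 367) + k = ((-24 + 17)*(-18) + 367) + 529 = (-7*(-18) + 367) + 529 = (126 + 367) + 529 = 493 + 529 = 1022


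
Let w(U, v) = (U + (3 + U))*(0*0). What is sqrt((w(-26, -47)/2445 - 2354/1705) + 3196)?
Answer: sqrt(76750730)/155 ≈ 56.521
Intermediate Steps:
w(U, v) = 0 (w(U, v) = (3 + 2*U)*0 = 0)
sqrt((w(-26, -47)/2445 - 2354/1705) + 3196) = sqrt((0/2445 - 2354/1705) + 3196) = sqrt((0*(1/2445) - 2354*1/1705) + 3196) = sqrt((0 - 214/155) + 3196) = sqrt(-214/155 + 3196) = sqrt(495166/155) = sqrt(76750730)/155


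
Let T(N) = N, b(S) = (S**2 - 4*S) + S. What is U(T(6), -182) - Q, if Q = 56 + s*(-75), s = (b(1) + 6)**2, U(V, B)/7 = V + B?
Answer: -88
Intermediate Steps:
b(S) = S**2 - 3*S
U(V, B) = 7*B + 7*V (U(V, B) = 7*(V + B) = 7*(B + V) = 7*B + 7*V)
s = 16 (s = (1*(-3 + 1) + 6)**2 = (1*(-2) + 6)**2 = (-2 + 6)**2 = 4**2 = 16)
Q = -1144 (Q = 56 + 16*(-75) = 56 - 1200 = -1144)
U(T(6), -182) - Q = (7*(-182) + 7*6) - 1*(-1144) = (-1274 + 42) + 1144 = -1232 + 1144 = -88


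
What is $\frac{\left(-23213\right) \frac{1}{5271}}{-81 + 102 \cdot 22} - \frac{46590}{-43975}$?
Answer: $\frac{106031971679}{100273316535} \approx 1.0574$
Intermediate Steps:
$\frac{\left(-23213\right) \frac{1}{5271}}{-81 + 102 \cdot 22} - \frac{46590}{-43975} = \frac{\left(-23213\right) \frac{1}{5271}}{-81 + 2244} - - \frac{9318}{8795} = - \frac{23213}{5271 \cdot 2163} + \frac{9318}{8795} = \left(- \frac{23213}{5271}\right) \frac{1}{2163} + \frac{9318}{8795} = - \frac{23213}{11401173} + \frac{9318}{8795} = \frac{106031971679}{100273316535}$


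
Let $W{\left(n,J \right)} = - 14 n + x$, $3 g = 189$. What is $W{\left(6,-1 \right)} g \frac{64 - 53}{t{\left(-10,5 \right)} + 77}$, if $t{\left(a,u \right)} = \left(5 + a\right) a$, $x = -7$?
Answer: $- \frac{63063}{127} \approx -496.56$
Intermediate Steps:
$t{\left(a,u \right)} = a \left(5 + a\right)$
$g = 63$ ($g = \frac{1}{3} \cdot 189 = 63$)
$W{\left(n,J \right)} = -7 - 14 n$ ($W{\left(n,J \right)} = - 14 n - 7 = -7 - 14 n$)
$W{\left(6,-1 \right)} g \frac{64 - 53}{t{\left(-10,5 \right)} + 77} = \left(-7 - 84\right) 63 \frac{64 - 53}{- 10 \left(5 - 10\right) + 77} = \left(-7 - 84\right) 63 \frac{11}{\left(-10\right) \left(-5\right) + 77} = \left(-91\right) 63 \frac{11}{50 + 77} = - 5733 \cdot \frac{11}{127} = - 5733 \cdot 11 \cdot \frac{1}{127} = \left(-5733\right) \frac{11}{127} = - \frac{63063}{127}$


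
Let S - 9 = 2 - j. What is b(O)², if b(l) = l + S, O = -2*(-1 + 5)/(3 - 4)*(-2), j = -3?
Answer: 4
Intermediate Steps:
S = 14 (S = 9 + (2 - 1*(-3)) = 9 + (2 + 3) = 9 + 5 = 14)
O = -16 (O = -8/(-1)*(-2) = -8*(-1)*(-2) = -2*(-4)*(-2) = 8*(-2) = -16)
b(l) = 14 + l (b(l) = l + 14 = 14 + l)
b(O)² = (14 - 16)² = (-2)² = 4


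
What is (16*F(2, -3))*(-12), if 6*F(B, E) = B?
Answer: -64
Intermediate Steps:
F(B, E) = B/6
(16*F(2, -3))*(-12) = (16*((1/6)*2))*(-12) = (16*(1/3))*(-12) = (16/3)*(-12) = -64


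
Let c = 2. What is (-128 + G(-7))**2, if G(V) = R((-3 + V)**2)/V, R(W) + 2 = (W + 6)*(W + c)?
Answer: 137030436/49 ≈ 2.7965e+6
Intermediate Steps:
R(W) = -2 + (2 + W)*(6 + W) (R(W) = -2 + (W + 6)*(W + 2) = -2 + (6 + W)*(2 + W) = -2 + (2 + W)*(6 + W))
G(V) = (10 + (-3 + V)**4 + 8*(-3 + V)**2)/V (G(V) = (10 + ((-3 + V)**2)**2 + 8*(-3 + V)**2)/V = (10 + (-3 + V)**4 + 8*(-3 + V)**2)/V)
(-128 + G(-7))**2 = (-128 + (10 + (-3 - 7)**4 + 8*(-3 - 7)**2)/(-7))**2 = (-128 - (10 + (-10)**4 + 8*(-10)**2)/7)**2 = (-128 - (10 + 10000 + 8*100)/7)**2 = (-128 - (10 + 10000 + 800)/7)**2 = (-128 - 1/7*10810)**2 = (-128 - 10810/7)**2 = (-11706/7)**2 = 137030436/49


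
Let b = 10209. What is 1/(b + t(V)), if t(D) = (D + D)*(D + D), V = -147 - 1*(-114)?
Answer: 1/14565 ≈ 6.8658e-5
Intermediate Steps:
V = -33 (V = -147 + 114 = -33)
t(D) = 4*D² (t(D) = (2*D)*(2*D) = 4*D²)
1/(b + t(V)) = 1/(10209 + 4*(-33)²) = 1/(10209 + 4*1089) = 1/(10209 + 4356) = 1/14565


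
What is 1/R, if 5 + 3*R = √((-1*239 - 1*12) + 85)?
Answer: -15/191 - 3*I*√166/191 ≈ -0.078534 - 0.20237*I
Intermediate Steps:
R = -5/3 + I*√166/3 (R = -5/3 + √((-1*239 - 1*12) + 85)/3 = -5/3 + √((-239 - 12) + 85)/3 = -5/3 + √(-251 + 85)/3 = -5/3 + √(-166)/3 = -5/3 + (I*√166)/3 = -5/3 + I*√166/3 ≈ -1.6667 + 4.2947*I)
1/R = 1/(-5/3 + I*√166/3)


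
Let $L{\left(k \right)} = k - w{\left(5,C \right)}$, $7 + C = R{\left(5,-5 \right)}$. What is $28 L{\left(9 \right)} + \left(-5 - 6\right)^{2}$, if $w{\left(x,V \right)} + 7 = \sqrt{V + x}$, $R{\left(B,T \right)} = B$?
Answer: $569 - 28 \sqrt{3} \approx 520.5$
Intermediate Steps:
$C = -2$ ($C = -7 + 5 = -2$)
$w{\left(x,V \right)} = -7 + \sqrt{V + x}$
$L{\left(k \right)} = 7 + k - \sqrt{3}$ ($L{\left(k \right)} = k - \left(-7 + \sqrt{-2 + 5}\right) = k - \left(-7 + \sqrt{3}\right) = k + \left(7 - \sqrt{3}\right) = 7 + k - \sqrt{3}$)
$28 L{\left(9 \right)} + \left(-5 - 6\right)^{2} = 28 \left(7 + 9 - \sqrt{3}\right) + \left(-5 - 6\right)^{2} = 28 \left(16 - \sqrt{3}\right) + \left(-11\right)^{2} = \left(448 - 28 \sqrt{3}\right) + 121 = 569 - 28 \sqrt{3}$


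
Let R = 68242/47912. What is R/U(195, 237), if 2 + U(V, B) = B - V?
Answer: 34121/958240 ≈ 0.035608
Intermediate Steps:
U(V, B) = -2 + B - V (U(V, B) = -2 + (B - V) = -2 + B - V)
R = 34121/23956 (R = 68242*(1/47912) = 34121/23956 ≈ 1.4243)
R/U(195, 237) = 34121/(23956*(-2 + 237 - 1*195)) = 34121/(23956*(-2 + 237 - 195)) = (34121/23956)/40 = (34121/23956)*(1/40) = 34121/958240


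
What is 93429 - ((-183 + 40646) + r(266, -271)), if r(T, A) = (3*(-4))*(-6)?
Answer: 52894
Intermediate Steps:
r(T, A) = 72 (r(T, A) = -12*(-6) = 72)
93429 - ((-183 + 40646) + r(266, -271)) = 93429 - ((-183 + 40646) + 72) = 93429 - (40463 + 72) = 93429 - 1*40535 = 93429 - 40535 = 52894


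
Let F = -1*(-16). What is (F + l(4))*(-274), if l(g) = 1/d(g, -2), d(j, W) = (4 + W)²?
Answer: -8905/2 ≈ -4452.5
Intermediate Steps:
l(g) = ¼ (l(g) = 1/((4 - 2)²) = 1/(2²) = 1/4 = ¼)
F = 16
(F + l(4))*(-274) = (16 + ¼)*(-274) = (65/4)*(-274) = -8905/2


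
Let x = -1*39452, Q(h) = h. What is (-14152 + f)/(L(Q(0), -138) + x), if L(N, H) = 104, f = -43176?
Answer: 14332/9837 ≈ 1.4569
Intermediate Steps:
x = -39452
(-14152 + f)/(L(Q(0), -138) + x) = (-14152 - 43176)/(104 - 39452) = -57328/(-39348) = -57328*(-1/39348) = 14332/9837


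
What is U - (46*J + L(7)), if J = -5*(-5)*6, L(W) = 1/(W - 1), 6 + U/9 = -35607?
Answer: -1964503/6 ≈ -3.2742e+5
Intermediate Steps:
U = -320517 (U = -54 + 9*(-35607) = -54 - 320463 = -320517)
L(W) = 1/(-1 + W)
J = 150 (J = 25*6 = 150)
U - (46*J + L(7)) = -320517 - (46*150 + 1/(-1 + 7)) = -320517 - (6900 + 1/6) = -320517 - (6900 + ⅙) = -320517 - 1*41401/6 = -320517 - 41401/6 = -1964503/6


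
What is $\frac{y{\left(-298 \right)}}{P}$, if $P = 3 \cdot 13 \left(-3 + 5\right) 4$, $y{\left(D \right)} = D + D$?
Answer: $- \frac{149}{78} \approx -1.9103$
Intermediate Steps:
$y{\left(D \right)} = 2 D$
$P = 312$ ($P = 39 \cdot 2 \cdot 4 = 39 \cdot 8 = 312$)
$\frac{y{\left(-298 \right)}}{P} = \frac{2 \left(-298\right)}{312} = \left(-596\right) \frac{1}{312} = - \frac{149}{78}$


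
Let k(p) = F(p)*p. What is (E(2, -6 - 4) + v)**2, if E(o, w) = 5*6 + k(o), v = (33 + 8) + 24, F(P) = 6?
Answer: 11449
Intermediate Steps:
v = 65 (v = 41 + 24 = 65)
k(p) = 6*p
E(o, w) = 30 + 6*o (E(o, w) = 5*6 + 6*o = 30 + 6*o)
(E(2, -6 - 4) + v)**2 = ((30 + 6*2) + 65)**2 = ((30 + 12) + 65)**2 = (42 + 65)**2 = 107**2 = 11449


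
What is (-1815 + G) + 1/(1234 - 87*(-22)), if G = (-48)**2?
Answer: 1539373/3148 ≈ 489.00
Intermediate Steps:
G = 2304
(-1815 + G) + 1/(1234 - 87*(-22)) = (-1815 + 2304) + 1/(1234 - 87*(-22)) = 489 + 1/(1234 + 1914) = 489 + 1/3148 = 1539373/3148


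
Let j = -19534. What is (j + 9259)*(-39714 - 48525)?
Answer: 906655725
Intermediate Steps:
(j + 9259)*(-39714 - 48525) = (-19534 + 9259)*(-39714 - 48525) = -10275*(-88239) = 906655725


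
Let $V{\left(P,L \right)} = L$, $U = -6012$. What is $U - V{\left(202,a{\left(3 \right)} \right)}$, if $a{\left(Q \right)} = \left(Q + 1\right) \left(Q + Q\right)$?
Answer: $-6036$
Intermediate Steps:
$a{\left(Q \right)} = 2 Q \left(1 + Q\right)$ ($a{\left(Q \right)} = \left(1 + Q\right) 2 Q = 2 Q \left(1 + Q\right)$)
$U - V{\left(202,a{\left(3 \right)} \right)} = -6012 - 2 \cdot 3 \left(1 + 3\right) = -6012 - 2 \cdot 3 \cdot 4 = -6012 - 24 = -6036$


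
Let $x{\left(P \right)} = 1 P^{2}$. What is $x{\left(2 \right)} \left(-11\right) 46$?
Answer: $-2024$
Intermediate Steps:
$x{\left(P \right)} = P^{2}$
$x{\left(2 \right)} \left(-11\right) 46 = 2^{2} \left(-11\right) 46 = 4 \left(-11\right) 46 = \left(-44\right) 46 = -2024$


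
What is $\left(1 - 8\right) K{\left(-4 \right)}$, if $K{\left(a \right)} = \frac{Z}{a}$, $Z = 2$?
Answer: $\frac{7}{2} \approx 3.5$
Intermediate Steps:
$K{\left(a \right)} = \frac{2}{a}$
$\left(1 - 8\right) K{\left(-4 \right)} = \left(1 - 8\right) \frac{2}{-4} = - 7 \cdot 2 \left(- \frac{1}{4}\right) = \left(-7\right) \left(- \frac{1}{2}\right) = \frac{7}{2}$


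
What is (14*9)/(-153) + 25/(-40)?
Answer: -197/136 ≈ -1.4485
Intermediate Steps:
(14*9)/(-153) + 25/(-40) = 126*(-1/153) + 25*(-1/40) = -14/17 - 5/8 = -197/136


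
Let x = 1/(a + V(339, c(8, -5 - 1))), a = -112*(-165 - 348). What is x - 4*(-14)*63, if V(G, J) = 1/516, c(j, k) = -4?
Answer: 104595664332/29647297 ≈ 3528.0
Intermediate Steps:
a = 57456 (a = -112*(-513) = 57456)
V(G, J) = 1/516
x = 516/29647297 (x = 1/(57456 + 1/516) = 1/(29647297/516) = 516/29647297 ≈ 1.7405e-5)
x - 4*(-14)*63 = 516/29647297 - 4*(-14)*63 = 516/29647297 - (-56)*63 = 516/29647297 - 1*(-3528) = 516/29647297 + 3528 = 104595664332/29647297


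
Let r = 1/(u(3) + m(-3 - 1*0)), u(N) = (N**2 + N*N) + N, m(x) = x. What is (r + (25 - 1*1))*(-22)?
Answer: -4763/9 ≈ -529.22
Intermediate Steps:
u(N) = N + 2*N**2 (u(N) = (N**2 + N**2) + N = 2*N**2 + N = N + 2*N**2)
r = 1/18 (r = 1/(3*(1 + 2*3) + (-3 - 1*0)) = 1/(3*(1 + 6) + (-3 + 0)) = 1/(3*7 - 3) = 1/(21 - 3) = 1/18 ≈ 0.055556)
(r + (25 - 1*1))*(-22) = (1/18 + (25 - 1*1))*(-22) = (1/18 + (25 - 1))*(-22) = (1/18 + 24)*(-22) = (433/18)*(-22) = -4763/9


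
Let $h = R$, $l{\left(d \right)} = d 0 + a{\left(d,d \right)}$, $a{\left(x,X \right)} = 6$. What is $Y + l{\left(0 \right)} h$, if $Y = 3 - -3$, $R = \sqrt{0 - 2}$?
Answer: $6 + 6 i \sqrt{2} \approx 6.0 + 8.4853 i$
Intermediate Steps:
$R = i \sqrt{2}$ ($R = \sqrt{-2} = i \sqrt{2} \approx 1.4142 i$)
$Y = 6$ ($Y = 3 + 3 = 6$)
$l{\left(d \right)} = 6$ ($l{\left(d \right)} = d 0 + 6 = 0 + 6 = 6$)
$h = i \sqrt{2} \approx 1.4142 i$
$Y + l{\left(0 \right)} h = 6 + 6 i \sqrt{2}$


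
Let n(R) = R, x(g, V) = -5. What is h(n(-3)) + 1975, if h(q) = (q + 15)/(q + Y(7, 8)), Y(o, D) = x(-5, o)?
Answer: 3947/2 ≈ 1973.5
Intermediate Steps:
Y(o, D) = -5
h(q) = (15 + q)/(-5 + q) (h(q) = (q + 15)/(q - 5) = (15 + q)/(-5 + q))
h(n(-3)) + 1975 = (15 - 3)/(-5 - 3) + 1975 = 12/(-8) + 1975 = -1/8*12 + 1975 = -3/2 + 1975 = 3947/2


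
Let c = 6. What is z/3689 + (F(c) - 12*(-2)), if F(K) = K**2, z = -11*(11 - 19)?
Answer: 221428/3689 ≈ 60.024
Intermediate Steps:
z = 88 (z = -11*(-8) = 88)
z/3689 + (F(c) - 12*(-2)) = 88/3689 + (6**2 - 12*(-2)) = 88*(1/3689) + (36 + 24) = 88/3689 + 60 = 221428/3689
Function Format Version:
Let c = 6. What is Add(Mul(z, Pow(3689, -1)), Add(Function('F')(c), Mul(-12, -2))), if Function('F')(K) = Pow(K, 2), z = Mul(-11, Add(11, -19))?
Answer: Rational(221428, 3689) ≈ 60.024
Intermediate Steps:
z = 88 (z = Mul(-11, -8) = 88)
Add(Mul(z, Pow(3689, -1)), Add(Function('F')(c), Mul(-12, -2))) = Add(Mul(88, Pow(3689, -1)), Add(Pow(6, 2), Mul(-12, -2))) = Add(Mul(88, Rational(1, 3689)), Add(36, 24)) = Add(Rational(88, 3689), 60) = Rational(221428, 3689)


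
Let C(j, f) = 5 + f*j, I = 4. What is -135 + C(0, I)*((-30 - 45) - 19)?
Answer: -605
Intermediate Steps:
-135 + C(0, I)*((-30 - 45) - 19) = -135 + (5 + 4*0)*((-30 - 45) - 19) = -135 + (5 + 0)*(-75 - 19) = -135 + 5*(-94) = -135 - 470 = -605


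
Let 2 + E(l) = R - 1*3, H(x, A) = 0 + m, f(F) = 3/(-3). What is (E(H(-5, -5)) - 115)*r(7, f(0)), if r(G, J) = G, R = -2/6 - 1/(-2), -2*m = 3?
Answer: -5033/6 ≈ -838.83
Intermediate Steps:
m = -3/2 (m = -½*3 = -3/2 ≈ -1.5000)
f(F) = -1 (f(F) = 3*(-⅓) = -1)
R = ⅙ (R = -2*⅙ - 1*(-½) = -⅓ + ½ = ⅙ ≈ 0.16667)
H(x, A) = -3/2 (H(x, A) = 0 - 3/2 = -3/2)
E(l) = -29/6 (E(l) = -2 + (⅙ - 1*3) = -2 + (⅙ - 3) = -2 - 17/6 = -29/6)
(E(H(-5, -5)) - 115)*r(7, f(0)) = (-29/6 - 115)*7 = -719/6*7 = -5033/6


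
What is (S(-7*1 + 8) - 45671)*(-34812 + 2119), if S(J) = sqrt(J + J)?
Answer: 1493122003 - 32693*sqrt(2) ≈ 1.4931e+9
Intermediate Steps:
S(J) = sqrt(2)*sqrt(J) (S(J) = sqrt(2*J) = sqrt(2)*sqrt(J))
(S(-7*1 + 8) - 45671)*(-34812 + 2119) = (sqrt(2)*sqrt(-7*1 + 8) - 45671)*(-34812 + 2119) = (sqrt(2)*sqrt(-7 + 8) - 45671)*(-32693) = (sqrt(2)*sqrt(1) - 45671)*(-32693) = (sqrt(2)*1 - 45671)*(-32693) = (sqrt(2) - 45671)*(-32693) = (-45671 + sqrt(2))*(-32693) = 1493122003 - 32693*sqrt(2)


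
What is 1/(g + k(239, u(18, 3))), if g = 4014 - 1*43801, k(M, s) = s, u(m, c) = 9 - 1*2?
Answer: -1/39780 ≈ -2.5138e-5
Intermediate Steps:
u(m, c) = 7 (u(m, c) = 9 - 2 = 7)
g = -39787 (g = 4014 - 43801 = -39787)
1/(g + k(239, u(18, 3))) = 1/(-39787 + 7) = 1/(-39780) = -1/39780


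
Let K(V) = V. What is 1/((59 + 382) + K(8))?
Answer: 1/449 ≈ 0.0022272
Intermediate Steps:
1/((59 + 382) + K(8)) = 1/((59 + 382) + 8) = 1/(441 + 8) = 1/449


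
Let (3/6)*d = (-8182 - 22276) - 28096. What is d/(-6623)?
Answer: 117108/6623 ≈ 17.682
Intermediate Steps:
d = -117108 (d = 2*((-8182 - 22276) - 28096) = 2*(-30458 - 28096) = 2*(-58554) = -117108)
d/(-6623) = -117108/(-6623) = -117108*(-1/6623) = 117108/6623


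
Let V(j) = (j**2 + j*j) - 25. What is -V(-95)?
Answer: -18025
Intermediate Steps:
V(j) = -25 + 2*j**2 (V(j) = (j**2 + j**2) - 25 = 2*j**2 - 25 = -25 + 2*j**2)
-V(-95) = -(-25 + 2*(-95)**2) = -(-25 + 2*9025) = -(-25 + 18050) = -1*18025 = -18025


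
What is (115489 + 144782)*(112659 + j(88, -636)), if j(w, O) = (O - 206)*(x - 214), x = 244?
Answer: 22747425129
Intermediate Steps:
j(w, O) = -6180 + 30*O (j(w, O) = (O - 206)*(244 - 214) = (-206 + O)*30 = -6180 + 30*O)
(115489 + 144782)*(112659 + j(88, -636)) = (115489 + 144782)*(112659 + (-6180 + 30*(-636))) = 260271*(112659 + (-6180 - 19080)) = 260271*(112659 - 25260) = 260271*87399 = 22747425129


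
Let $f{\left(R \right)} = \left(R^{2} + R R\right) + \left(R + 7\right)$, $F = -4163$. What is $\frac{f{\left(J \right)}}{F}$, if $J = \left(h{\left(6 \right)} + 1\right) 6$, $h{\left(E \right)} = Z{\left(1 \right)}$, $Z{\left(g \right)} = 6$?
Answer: $- \frac{3577}{4163} \approx -0.85924$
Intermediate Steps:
$h{\left(E \right)} = 6$
$J = 42$ ($J = \left(6 + 1\right) 6 = 7 \cdot 6 = 42$)
$f{\left(R \right)} = 7 + R + 2 R^{2}$ ($f{\left(R \right)} = \left(R^{2} + R^{2}\right) + \left(7 + R\right) = 2 R^{2} + \left(7 + R\right) = 7 + R + 2 R^{2}$)
$\frac{f{\left(J \right)}}{F} = \frac{7 + 42 + 2 \cdot 42^{2}}{-4163} = \left(7 + 42 + 2 \cdot 1764\right) \left(- \frac{1}{4163}\right) = \left(7 + 42 + 3528\right) \left(- \frac{1}{4163}\right) = 3577 \left(- \frac{1}{4163}\right) = - \frac{3577}{4163}$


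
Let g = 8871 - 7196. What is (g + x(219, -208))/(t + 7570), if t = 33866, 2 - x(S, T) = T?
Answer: 1885/41436 ≈ 0.045492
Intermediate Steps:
x(S, T) = 2 - T
g = 1675
(g + x(219, -208))/(t + 7570) = (1675 + (2 - 1*(-208)))/(33866 + 7570) = (1675 + (2 + 208))/41436 = (1675 + 210)*(1/41436) = 1885*(1/41436) = 1885/41436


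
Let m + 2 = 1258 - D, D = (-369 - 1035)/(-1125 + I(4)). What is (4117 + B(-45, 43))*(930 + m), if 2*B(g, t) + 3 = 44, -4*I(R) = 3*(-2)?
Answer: 6770513975/749 ≈ 9.0394e+6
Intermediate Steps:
I(R) = 3/2 (I(R) = -3*(-2)/4 = -¼*(-6) = 3/2)
D = 936/749 (D = (-369 - 1035)/(-1125 + 3/2) = -1404/(-2247/2) = -1404*(-2/2247) = 936/749 ≈ 1.2497)
B(g, t) = 41/2 (B(g, t) = -3/2 + (½)*44 = -3/2 + 22 = 41/2)
m = 939808/749 (m = -2 + (1258 - 1*936/749) = -2 + (1258 - 936/749) = -2 + 941306/749 = 939808/749 ≈ 1254.8)
(4117 + B(-45, 43))*(930 + m) = (4117 + 41/2)*(930 + 939808/749) = (8275/2)*(1636378/749) = 6770513975/749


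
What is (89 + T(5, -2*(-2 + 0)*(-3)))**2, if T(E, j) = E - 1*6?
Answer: 7744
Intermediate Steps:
T(E, j) = -6 + E (T(E, j) = E - 6 = -6 + E)
(89 + T(5, -2*(-2 + 0)*(-3)))**2 = (89 + (-6 + 5))**2 = (89 - 1)**2 = 88**2 = 7744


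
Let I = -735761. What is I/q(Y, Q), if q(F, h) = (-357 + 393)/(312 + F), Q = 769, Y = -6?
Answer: -12507937/2 ≈ -6.2540e+6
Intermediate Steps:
q(F, h) = 36/(312 + F)
I/q(Y, Q) = -735761/(36/(312 - 6)) = -735761/(36/306) = -735761/(36*(1/306)) = -735761/2/17 = -735761*17/2 = -12507937/2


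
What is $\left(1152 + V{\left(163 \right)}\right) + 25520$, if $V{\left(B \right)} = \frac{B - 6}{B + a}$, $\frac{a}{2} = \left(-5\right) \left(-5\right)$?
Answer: $\frac{5681293}{213} \approx 26673.0$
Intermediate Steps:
$a = 50$ ($a = 2 \left(\left(-5\right) \left(-5\right)\right) = 2 \cdot 25 = 50$)
$V{\left(B \right)} = \frac{-6 + B}{50 + B}$ ($V{\left(B \right)} = \frac{B - 6}{B + 50} = \frac{-6 + B}{50 + B}$)
$\left(1152 + V{\left(163 \right)}\right) + 25520 = \left(1152 + \frac{-6 + 163}{50 + 163}\right) + 25520 = \left(1152 + \frac{1}{213} \cdot 157\right) + 25520 = \left(1152 + \frac{157}{213}\right) + 25520 = \frac{245533}{213} + 25520 = \frac{5681293}{213}$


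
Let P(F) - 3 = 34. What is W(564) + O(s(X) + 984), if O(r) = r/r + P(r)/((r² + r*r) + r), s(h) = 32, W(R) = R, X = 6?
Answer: 1167023357/2065528 ≈ 565.00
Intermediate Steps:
P(F) = 37 (P(F) = 3 + 34 = 37)
O(r) = 1 + 37/(r + 2*r²) (O(r) = r/r + 37/((r² + r*r) + r) = 1 + 37/((r² + r²) + r) = 1 + 37/(2*r² + r) = 1 + 37/(r + 2*r²))
W(564) + O(s(X) + 984) = 564 + (37 + (32 + 984) + 2*(32 + 984)²)/((32 + 984)*(1 + 2*(32 + 984))) = 564 + (37 + 1016 + 2*1016²)/(1016*(1 + 2*1016)) = 564 + (37 + 1016 + 2*1032256)/(1016*(1 + 2032)) = 564 + (1/1016)*(37 + 1016 + 2064512)/2033 = 564 + (1/1016)*(1/2033)*2065565 = 564 + 2065565/2065528 = 1167023357/2065528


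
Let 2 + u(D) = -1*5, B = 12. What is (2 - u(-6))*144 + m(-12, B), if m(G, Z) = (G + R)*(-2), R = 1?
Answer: 1318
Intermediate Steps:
u(D) = -7 (u(D) = -2 - 1*5 = -2 - 5 = -7)
m(G, Z) = -2 - 2*G (m(G, Z) = (G + 1)*(-2) = (1 + G)*(-2) = -2 - 2*G)
(2 - u(-6))*144 + m(-12, B) = (2 - 1*(-7))*144 + (-2 - 2*(-12)) = (2 + 7)*144 + (-2 + 24) = 9*144 + 22 = 1296 + 22 = 1318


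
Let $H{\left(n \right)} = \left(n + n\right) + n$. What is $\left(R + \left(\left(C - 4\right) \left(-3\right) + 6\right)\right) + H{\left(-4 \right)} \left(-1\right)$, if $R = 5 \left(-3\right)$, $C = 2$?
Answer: $9$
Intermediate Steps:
$R = -15$
$H{\left(n \right)} = 3 n$ ($H{\left(n \right)} = 2 n + n = 3 n$)
$\left(R + \left(\left(C - 4\right) \left(-3\right) + 6\right)\right) + H{\left(-4 \right)} \left(-1\right) = \left(-15 + \left(\left(2 - 4\right) \left(-3\right) + 6\right)\right) + 3 \left(-4\right) \left(-1\right) = \left(-15 + \left(\left(-2\right) \left(-3\right) + 6\right)\right) - -12 = \left(-15 + \left(6 + 6\right)\right) + 12 = \left(-15 + 12\right) + 12 = -3 + 12 = 9$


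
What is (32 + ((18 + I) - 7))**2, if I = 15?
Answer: 3364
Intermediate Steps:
(32 + ((18 + I) - 7))**2 = (32 + ((18 + 15) - 7))**2 = (32 + (33 - 7))**2 = (32 + 26)**2 = 58**2 = 3364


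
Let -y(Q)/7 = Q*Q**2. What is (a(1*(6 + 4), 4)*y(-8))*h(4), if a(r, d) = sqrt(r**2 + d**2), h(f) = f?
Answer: 28672*sqrt(29) ≈ 1.5440e+5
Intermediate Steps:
y(Q) = -7*Q**3 (y(Q) = -7*Q*Q**2 = -7*Q**3)
a(r, d) = sqrt(d**2 + r**2)
(a(1*(6 + 4), 4)*y(-8))*h(4) = (sqrt(4**2 + (1*(6 + 4))**2)*(-7*(-8)**3))*4 = (sqrt(16 + (1*10)**2)*(-7*(-512)))*4 = (sqrt(16 + 10**2)*3584)*4 = (sqrt(16 + 100)*3584)*4 = (sqrt(116)*3584)*4 = ((2*sqrt(29))*3584)*4 = (7168*sqrt(29))*4 = 28672*sqrt(29)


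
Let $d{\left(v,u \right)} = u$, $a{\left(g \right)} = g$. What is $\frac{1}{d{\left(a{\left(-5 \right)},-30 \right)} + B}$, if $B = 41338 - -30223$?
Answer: $\frac{1}{71531} \approx 1.398 \cdot 10^{-5}$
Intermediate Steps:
$B = 71561$ ($B = 41338 + 30223 = 71561$)
$\frac{1}{d{\left(a{\left(-5 \right)},-30 \right)} + B} = \frac{1}{-30 + 71561} = \frac{1}{71531}$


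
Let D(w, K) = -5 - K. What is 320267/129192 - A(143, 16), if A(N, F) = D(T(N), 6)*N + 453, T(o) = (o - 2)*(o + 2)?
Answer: 145015307/129192 ≈ 1122.5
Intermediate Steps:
T(o) = (-2 + o)*(2 + o)
A(N, F) = 453 - 11*N (A(N, F) = (-5 - 1*6)*N + 453 = (-5 - 6)*N + 453 = -11*N + 453 = 453 - 11*N)
320267/129192 - A(143, 16) = 320267/129192 - (453 - 11*143) = 320267*(1/129192) - (453 - 1573) = 320267/129192 - 1*(-1120) = 320267/129192 + 1120 = 145015307/129192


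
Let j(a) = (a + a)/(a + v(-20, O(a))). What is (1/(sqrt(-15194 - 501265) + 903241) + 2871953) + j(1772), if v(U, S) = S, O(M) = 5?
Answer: 4163634691610076132757/1449756246099580 - I*sqrt(516459)/815844820540 ≈ 2.872e+6 - 8.8087e-10*I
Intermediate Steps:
j(a) = 2*a/(5 + a) (j(a) = (a + a)/(a + 5) = (2*a)/(5 + a) = 2*a/(5 + a))
(1/(sqrt(-15194 - 501265) + 903241) + 2871953) + j(1772) = (1/(sqrt(-15194 - 501265) + 903241) + 2871953) + 2*1772/(5 + 1772) = (1/(sqrt(-516459) + 903241) + 2871953) + 2*1772/1777 = (1/(I*sqrt(516459) + 903241) + 2871953) + 2*1772*(1/1777) = (1/(903241 + I*sqrt(516459)) + 2871953) + 3544/1777 = (2871953 + 1/(903241 + I*sqrt(516459))) + 3544/1777 = 5103464025/1777 + 1/(903241 + I*sqrt(516459))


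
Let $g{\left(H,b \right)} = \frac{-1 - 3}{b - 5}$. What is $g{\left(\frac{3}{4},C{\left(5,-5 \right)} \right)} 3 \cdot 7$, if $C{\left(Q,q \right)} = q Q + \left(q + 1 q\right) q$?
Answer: $- \frac{21}{5} \approx -4.2$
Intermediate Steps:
$C{\left(Q,q \right)} = 2 q^{2} + Q q$ ($C{\left(Q,q \right)} = Q q + \left(q + q\right) q = Q q + 2 q q = Q q + 2 q^{2} = 2 q^{2} + Q q$)
$g{\left(H,b \right)} = - \frac{4}{-5 + b}$
$g{\left(\frac{3}{4},C{\left(5,-5 \right)} \right)} 3 \cdot 7 = - \frac{4}{-5 - 5 \left(5 + 2 \left(-5\right)\right)} 3 \cdot 7 = - \frac{4}{-5 - 5 \left(5 - 10\right)} 3 \cdot 7 = - \frac{4}{-5 - -25} \cdot 3 \cdot 7 = - \frac{4}{-5 + 25} \cdot 3 \cdot 7 = - \frac{4}{20} \cdot 3 \cdot 7 = \left(-4\right) \frac{1}{20} \cdot 3 \cdot 7 = \left(- \frac{1}{5}\right) 3 \cdot 7 = \left(- \frac{3}{5}\right) 7 = - \frac{21}{5}$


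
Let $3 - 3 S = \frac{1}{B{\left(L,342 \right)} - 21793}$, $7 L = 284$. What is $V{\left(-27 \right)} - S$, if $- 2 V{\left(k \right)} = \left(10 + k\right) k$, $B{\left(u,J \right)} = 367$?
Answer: $- \frac{7408040}{32139} \approx -230.5$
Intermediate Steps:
$L = \frac{284}{7}$ ($L = \frac{1}{7} \cdot 284 = \frac{284}{7} \approx 40.571$)
$V{\left(k \right)} = - \frac{k \left(10 + k\right)}{2}$ ($V{\left(k \right)} = - \frac{\left(10 + k\right) k}{2} = - \frac{k \left(10 + k\right)}{2}$)
$S = \frac{64279}{64278}$ ($S = 1 - \frac{1}{3 \left(367 - 21793\right)} = 1 - \frac{1}{3 \left(-21426\right)} = 1 - - \frac{1}{64278} = 1 + \frac{1}{64278} = \frac{64279}{64278} \approx 1.0$)
$V{\left(-27 \right)} - S = \left(- \frac{1}{2}\right) \left(-27\right) \left(10 - 27\right) - \frac{64279}{64278} = \left(- \frac{1}{2}\right) \left(-27\right) \left(-17\right) - \frac{64279}{64278} = - \frac{459}{2} - \frac{64279}{64278} = - \frac{7408040}{32139}$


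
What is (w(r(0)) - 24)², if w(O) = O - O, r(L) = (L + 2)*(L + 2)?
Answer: 576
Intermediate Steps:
r(L) = (2 + L)² (r(L) = (2 + L)*(2 + L) = (2 + L)²)
w(O) = 0
(w(r(0)) - 24)² = (0 - 24)² = (-24)² = 576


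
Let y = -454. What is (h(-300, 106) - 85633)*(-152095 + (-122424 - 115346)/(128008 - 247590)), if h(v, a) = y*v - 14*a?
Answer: -446350654580580/59791 ≈ -7.4652e+9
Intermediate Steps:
h(v, a) = -454*v - 14*a
(h(-300, 106) - 85633)*(-152095 + (-122424 - 115346)/(128008 - 247590)) = ((-454*(-300) - 14*106) - 85633)*(-152095 + (-122424 - 115346)/(128008 - 247590)) = ((136200 - 1484) - 85633)*(-152095 - 237770/(-119582)) = (134716 - 85633)*(-152095 - 237770*(-1/119582)) = 49083*(-152095 + 118885/59791) = 49083*(-9093793260/59791) = -446350654580580/59791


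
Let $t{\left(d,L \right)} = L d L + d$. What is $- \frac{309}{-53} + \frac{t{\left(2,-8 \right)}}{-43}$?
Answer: $\frac{6397}{2279} \approx 2.8069$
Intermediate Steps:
$t{\left(d,L \right)} = d + d L^{2}$ ($t{\left(d,L \right)} = d L^{2} + d = d + d L^{2}$)
$- \frac{309}{-53} + \frac{t{\left(2,-8 \right)}}{-43} = - \frac{309}{-53} + \frac{2 \left(1 + \left(-8\right)^{2}\right)}{-43} = \left(-309\right) \left(- \frac{1}{53}\right) + 2 \left(1 + 64\right) \left(- \frac{1}{43}\right) = \frac{309}{53} + 2 \cdot 65 \left(- \frac{1}{43}\right) = \frac{309}{53} + 130 \left(- \frac{1}{43}\right) = \frac{309}{53} - \frac{130}{43} = \frac{6397}{2279}$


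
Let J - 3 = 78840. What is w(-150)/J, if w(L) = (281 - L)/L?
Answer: -431/11826450 ≈ -3.6444e-5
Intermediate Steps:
J = 78843 (J = 3 + 78840 = 78843)
w(L) = (281 - L)/L
w(-150)/J = ((281 - 1*(-150))/(-150))/78843 = -(281 + 150)/150*(1/78843) = -1/150*431*(1/78843) = -431/150*1/78843 = -431/11826450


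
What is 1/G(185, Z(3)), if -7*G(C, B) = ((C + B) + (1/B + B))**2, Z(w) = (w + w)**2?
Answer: -9072/85618009 ≈ -0.00010596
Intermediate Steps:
Z(w) = 4*w**2 (Z(w) = (2*w)**2 = 4*w**2)
G(C, B) = -(C + 1/B + 2*B)**2/7 (G(C, B) = -((C + B) + (1/B + B))**2/7 = -((B + C) + (B + 1/B))**2/7 = -(C + 1/B + 2*B)**2/7)
1/G(185, Z(3)) = 1/(-(1 + 2*(4*3**2)**2 + (4*3**2)*185)**2/(7*(4*3**2)**2)) = 1/(-(1 + 2*(4*9)**2 + (4*9)*185)**2/(7*(4*9)**2)) = 1/(-1/7*(1 + 2*36**2 + 36*185)**2/36**2) = 1/(-1/7*1/1296*(1 + 2*1296 + 6660)**2) = 1/(-1/7*1/1296*(1 + 2592 + 6660)**2) = 1/(-1/7*1/1296*9253**2) = 1/(-1/7*1/1296*85618009) = 1/(-85618009/9072) = -9072/85618009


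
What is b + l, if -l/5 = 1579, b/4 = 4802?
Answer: 11313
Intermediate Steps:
b = 19208 (b = 4*4802 = 19208)
l = -7895 (l = -5*1579 = -7895)
b + l = 19208 - 7895 = 11313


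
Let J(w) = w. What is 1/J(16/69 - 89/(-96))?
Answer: 736/853 ≈ 0.86284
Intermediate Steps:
1/J(16/69 - 89/(-96)) = 1/(16/69 - 89/(-96)) = 1/(16*(1/69) - 89*(-1/96)) = 1/(16/69 + 89/96) = 1/(853/736) = 736/853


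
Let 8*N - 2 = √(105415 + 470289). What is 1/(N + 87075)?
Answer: 1393204/121313442675 - 4*√143926/121313442675 ≈ 1.1472e-5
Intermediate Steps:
N = ¼ + √143926/4 (N = ¼ + √(105415 + 470289)/8 = ¼ + √575704/8 = ¼ + (2*√143926)/8 = ¼ + √143926/4 ≈ 95.094)
1/(N + 87075) = 1/((¼ + √143926/4) + 87075) = 1/(348301/4 + √143926/4)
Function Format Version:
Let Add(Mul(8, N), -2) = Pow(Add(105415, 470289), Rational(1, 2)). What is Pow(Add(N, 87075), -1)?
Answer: Add(Rational(1393204, 121313442675), Mul(Rational(-4, 121313442675), Pow(143926, Rational(1, 2)))) ≈ 1.1472e-5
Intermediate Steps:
N = Add(Rational(1, 4), Mul(Rational(1, 4), Pow(143926, Rational(1, 2)))) (N = Add(Rational(1, 4), Mul(Rational(1, 8), Pow(Add(105415, 470289), Rational(1, 2)))) = Add(Rational(1, 4), Mul(Rational(1, 8), Pow(575704, Rational(1, 2)))) = Add(Rational(1, 4), Mul(Rational(1, 8), Mul(2, Pow(143926, Rational(1, 2))))) = Add(Rational(1, 4), Mul(Rational(1, 4), Pow(143926, Rational(1, 2)))) ≈ 95.094)
Pow(Add(N, 87075), -1) = Pow(Add(Add(Rational(1, 4), Mul(Rational(1, 4), Pow(143926, Rational(1, 2)))), 87075), -1) = Pow(Add(Rational(348301, 4), Mul(Rational(1, 4), Pow(143926, Rational(1, 2)))), -1)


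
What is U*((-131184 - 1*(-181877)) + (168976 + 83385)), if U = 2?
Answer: 606108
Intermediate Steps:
U*((-131184 - 1*(-181877)) + (168976 + 83385)) = 2*((-131184 - 1*(-181877)) + (168976 + 83385)) = 2*((-131184 + 181877) + 252361) = 2*(50693 + 252361) = 2*303054 = 606108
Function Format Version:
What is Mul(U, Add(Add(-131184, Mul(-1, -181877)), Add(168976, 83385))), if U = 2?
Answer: 606108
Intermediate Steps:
Mul(U, Add(Add(-131184, Mul(-1, -181877)), Add(168976, 83385))) = Mul(2, Add(Add(-131184, Mul(-1, -181877)), Add(168976, 83385))) = Mul(2, Add(Add(-131184, 181877), 252361)) = Mul(2, Add(50693, 252361)) = Mul(2, 303054) = 606108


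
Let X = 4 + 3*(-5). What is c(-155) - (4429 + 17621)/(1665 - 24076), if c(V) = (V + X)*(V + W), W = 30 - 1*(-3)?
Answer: 453889622/22411 ≈ 20253.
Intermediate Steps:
W = 33 (W = 30 + 3 = 33)
X = -11 (X = 4 - 15 = -11)
c(V) = (-11 + V)*(33 + V) (c(V) = (V - 11)*(V + 33) = (-11 + V)*(33 + V))
c(-155) - (4429 + 17621)/(1665 - 24076) = (-363 + (-155)² + 22*(-155)) - (4429 + 17621)/(1665 - 24076) = (-363 + 24025 - 3410) - 22050/(-22411) = 20252 - 22050*(-1)/22411 = 20252 - 1*(-22050/22411) = 20252 + 22050/22411 = 453889622/22411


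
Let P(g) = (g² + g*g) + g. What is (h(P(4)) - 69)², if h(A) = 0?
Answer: 4761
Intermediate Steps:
P(g) = g + 2*g² (P(g) = (g² + g²) + g = 2*g² + g = g + 2*g²)
(h(P(4)) - 69)² = (0 - 69)² = (-69)² = 4761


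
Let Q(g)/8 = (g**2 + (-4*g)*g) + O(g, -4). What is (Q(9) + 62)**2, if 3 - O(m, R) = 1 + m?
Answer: 3755844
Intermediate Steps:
O(m, R) = 2 - m (O(m, R) = 3 - (1 + m) = 3 + (-1 - m) = 2 - m)
Q(g) = 16 - 24*g**2 - 8*g (Q(g) = 8*((g**2 + (-4*g)*g) + (2 - g)) = 8*((g**2 - 4*g**2) + (2 - g)) = 8*(-3*g**2 + (2 - g)) = 8*(2 - g - 3*g**2) = 16 - 24*g**2 - 8*g)
(Q(9) + 62)**2 = ((16 - 24*9**2 - 8*9) + 62)**2 = ((16 - 24*81 - 72) + 62)**2 = ((16 - 1944 - 72) + 62)**2 = (-2000 + 62)**2 = (-1938)**2 = 3755844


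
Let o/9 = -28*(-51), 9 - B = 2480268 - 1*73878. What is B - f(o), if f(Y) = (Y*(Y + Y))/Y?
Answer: -2432085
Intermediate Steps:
B = -2406381 (B = 9 - (2480268 - 1*73878) = 9 - (2480268 - 73878) = 9 - 1*2406390 = 9 - 2406390 = -2406381)
o = 12852 (o = 9*(-28*(-51)) = 9*1428 = 12852)
f(Y) = 2*Y (f(Y) = (Y*(2*Y))/Y = (2*Y²)/Y = 2*Y)
B - f(o) = -2406381 - 2*12852 = -2406381 - 1*25704 = -2406381 - 25704 = -2432085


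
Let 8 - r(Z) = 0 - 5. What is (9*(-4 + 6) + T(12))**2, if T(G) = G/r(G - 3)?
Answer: 60516/169 ≈ 358.08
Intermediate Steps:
r(Z) = 13 (r(Z) = 8 - (0 - 5) = 8 - 1*(-5) = 8 + 5 = 13)
T(G) = G/13
(9*(-4 + 6) + T(12))**2 = (9*(-4 + 6) + (1/13)*12)**2 = (9*2 + 12/13)**2 = (18 + 12/13)**2 = (246/13)**2 = 60516/169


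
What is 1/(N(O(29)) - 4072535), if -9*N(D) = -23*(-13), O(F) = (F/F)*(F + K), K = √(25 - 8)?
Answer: -9/36653114 ≈ -2.4555e-7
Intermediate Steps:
K = √17 ≈ 4.1231
O(F) = F + √17 (O(F) = (F/F)*(F + √17) = 1*(F + √17) = F + √17)
N(D) = -299/9 (N(D) = -(-23)*(-13)/9 = -⅑*299 = -299/9)
1/(N(O(29)) - 4072535) = 1/(-299/9 - 4072535) = 1/(-36653114/9) = -9/36653114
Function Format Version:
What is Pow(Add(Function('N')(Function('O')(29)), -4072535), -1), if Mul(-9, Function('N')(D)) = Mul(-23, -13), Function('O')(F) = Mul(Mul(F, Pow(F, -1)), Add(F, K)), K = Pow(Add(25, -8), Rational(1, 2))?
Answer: Rational(-9, 36653114) ≈ -2.4555e-7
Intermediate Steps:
K = Pow(17, Rational(1, 2)) ≈ 4.1231
Function('O')(F) = Add(F, Pow(17, Rational(1, 2))) (Function('O')(F) = Mul(Mul(F, Pow(F, -1)), Add(F, Pow(17, Rational(1, 2)))) = Mul(1, Add(F, Pow(17, Rational(1, 2)))) = Add(F, Pow(17, Rational(1, 2))))
Function('N')(D) = Rational(-299, 9) (Function('N')(D) = Mul(Rational(-1, 9), Mul(-23, -13)) = Mul(Rational(-1, 9), 299) = Rational(-299, 9))
Pow(Add(Function('N')(Function('O')(29)), -4072535), -1) = Pow(Add(Rational(-299, 9), -4072535), -1) = Pow(Rational(-36653114, 9), -1) = Rational(-9, 36653114)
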